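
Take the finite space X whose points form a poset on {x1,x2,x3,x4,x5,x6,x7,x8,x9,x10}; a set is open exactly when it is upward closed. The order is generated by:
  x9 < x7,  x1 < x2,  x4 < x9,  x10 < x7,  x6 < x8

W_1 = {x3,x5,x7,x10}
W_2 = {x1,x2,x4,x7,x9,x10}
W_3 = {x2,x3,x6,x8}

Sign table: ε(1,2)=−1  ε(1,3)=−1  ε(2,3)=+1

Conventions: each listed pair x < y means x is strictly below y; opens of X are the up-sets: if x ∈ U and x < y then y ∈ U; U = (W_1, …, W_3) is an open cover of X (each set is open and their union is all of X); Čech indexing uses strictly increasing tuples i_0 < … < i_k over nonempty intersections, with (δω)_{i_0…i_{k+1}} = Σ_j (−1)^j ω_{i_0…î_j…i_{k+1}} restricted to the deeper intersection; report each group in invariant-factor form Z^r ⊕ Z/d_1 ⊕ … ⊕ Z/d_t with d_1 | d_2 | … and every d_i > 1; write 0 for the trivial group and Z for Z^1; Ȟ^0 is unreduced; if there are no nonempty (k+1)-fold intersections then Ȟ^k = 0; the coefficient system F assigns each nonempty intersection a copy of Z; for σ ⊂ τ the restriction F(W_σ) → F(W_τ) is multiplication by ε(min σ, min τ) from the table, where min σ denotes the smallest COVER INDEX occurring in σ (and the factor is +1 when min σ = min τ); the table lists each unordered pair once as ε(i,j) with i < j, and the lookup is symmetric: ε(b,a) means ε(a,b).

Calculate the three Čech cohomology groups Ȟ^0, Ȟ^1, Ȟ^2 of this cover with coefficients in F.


nerve simplices:
  W12={x7,x10} W13={x3} W23={x2}
C dims 3,3; δ0: rk 2, SNF 1^2
degree 0: 3−2−0 = 1 → Ȟ^0 ≅ Z
degree 1: 3−0−2 = 1 → Ȟ^1 ≅ Z
degree 2: 0−0−0 = 0 → Ȟ^2 ≅ 0

Ȟ^0(U;F) ≅ Z,  Ȟ^1(U;F) ≅ Z,  Ȟ^2(U;F) ≅ 0


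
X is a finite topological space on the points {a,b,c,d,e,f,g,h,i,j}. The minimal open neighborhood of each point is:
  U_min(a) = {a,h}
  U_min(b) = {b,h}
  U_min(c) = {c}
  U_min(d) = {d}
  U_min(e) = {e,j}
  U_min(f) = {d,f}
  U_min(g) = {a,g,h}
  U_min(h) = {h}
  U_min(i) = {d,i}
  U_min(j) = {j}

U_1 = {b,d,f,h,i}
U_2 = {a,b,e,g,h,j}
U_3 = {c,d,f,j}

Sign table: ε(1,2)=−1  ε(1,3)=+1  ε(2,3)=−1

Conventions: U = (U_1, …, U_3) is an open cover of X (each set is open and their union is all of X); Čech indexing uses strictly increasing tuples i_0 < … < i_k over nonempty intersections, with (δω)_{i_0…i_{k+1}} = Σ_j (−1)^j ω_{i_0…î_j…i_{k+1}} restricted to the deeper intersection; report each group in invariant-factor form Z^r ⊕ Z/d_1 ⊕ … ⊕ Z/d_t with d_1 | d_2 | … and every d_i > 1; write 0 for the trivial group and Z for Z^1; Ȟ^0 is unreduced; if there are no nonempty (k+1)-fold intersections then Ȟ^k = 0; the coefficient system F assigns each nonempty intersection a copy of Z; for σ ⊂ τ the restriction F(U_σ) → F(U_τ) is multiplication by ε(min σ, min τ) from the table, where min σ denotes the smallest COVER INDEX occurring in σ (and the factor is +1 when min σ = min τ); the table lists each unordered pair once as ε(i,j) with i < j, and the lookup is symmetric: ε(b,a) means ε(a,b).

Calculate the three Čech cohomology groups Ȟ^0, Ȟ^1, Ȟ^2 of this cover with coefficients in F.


nerve simplices:
  U12={b,h} U13={d,f} U23={j}
C dims 3,3; δ0: rk 2, SNF 1^2
degree 0: 3−2−0 = 1 → Ȟ^0 ≅ Z
degree 1: 3−0−2 = 1 → Ȟ^1 ≅ Z
degree 2: 0−0−0 = 0 → Ȟ^2 ≅ 0

Ȟ^0 ≅ Z, Ȟ^1 ≅ Z and Ȟ^2 ≅ 0


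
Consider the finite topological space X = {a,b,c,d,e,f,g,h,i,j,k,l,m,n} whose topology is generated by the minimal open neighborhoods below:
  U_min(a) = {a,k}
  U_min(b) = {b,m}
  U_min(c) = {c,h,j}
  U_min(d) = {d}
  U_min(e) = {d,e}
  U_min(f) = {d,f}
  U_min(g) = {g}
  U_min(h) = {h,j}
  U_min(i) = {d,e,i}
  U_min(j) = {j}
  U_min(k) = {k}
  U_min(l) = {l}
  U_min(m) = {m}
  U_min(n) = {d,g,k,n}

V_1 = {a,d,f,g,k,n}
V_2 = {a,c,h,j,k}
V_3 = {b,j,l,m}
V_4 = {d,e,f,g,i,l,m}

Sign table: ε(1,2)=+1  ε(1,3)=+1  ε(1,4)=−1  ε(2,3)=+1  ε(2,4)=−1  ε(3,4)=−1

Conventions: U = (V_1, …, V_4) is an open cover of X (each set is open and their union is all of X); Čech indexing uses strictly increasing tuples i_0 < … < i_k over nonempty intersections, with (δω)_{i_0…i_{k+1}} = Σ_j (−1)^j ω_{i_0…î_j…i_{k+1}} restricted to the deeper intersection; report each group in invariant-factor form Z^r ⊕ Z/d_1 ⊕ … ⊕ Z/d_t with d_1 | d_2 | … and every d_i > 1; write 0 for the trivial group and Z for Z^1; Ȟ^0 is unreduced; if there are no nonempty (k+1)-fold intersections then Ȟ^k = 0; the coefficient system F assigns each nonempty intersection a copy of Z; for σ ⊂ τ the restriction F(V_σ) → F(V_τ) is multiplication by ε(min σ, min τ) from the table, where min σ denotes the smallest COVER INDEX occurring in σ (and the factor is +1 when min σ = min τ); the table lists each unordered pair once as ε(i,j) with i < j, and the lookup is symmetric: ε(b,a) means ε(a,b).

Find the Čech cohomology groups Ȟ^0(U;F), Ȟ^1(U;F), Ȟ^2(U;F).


intersection data:
  V12={a,k} V14={d,f,g} V23={j} V34={l,m}
C dims 4,4; δ0: rk 3, SNF 1^3
Ȟ^0 = (4 − 3) − 0 = 1, so Ȟ^0 ≅ Z
Ȟ^1 = (4 − 0) − 3 = 1, so Ȟ^1 ≅ Z
Ȟ^2 = (0 − 0) − 0 = 0, so Ȟ^2 ≅ 0

Ȟ^0 = Z, Ȟ^1 = Z and Ȟ^2 = 0


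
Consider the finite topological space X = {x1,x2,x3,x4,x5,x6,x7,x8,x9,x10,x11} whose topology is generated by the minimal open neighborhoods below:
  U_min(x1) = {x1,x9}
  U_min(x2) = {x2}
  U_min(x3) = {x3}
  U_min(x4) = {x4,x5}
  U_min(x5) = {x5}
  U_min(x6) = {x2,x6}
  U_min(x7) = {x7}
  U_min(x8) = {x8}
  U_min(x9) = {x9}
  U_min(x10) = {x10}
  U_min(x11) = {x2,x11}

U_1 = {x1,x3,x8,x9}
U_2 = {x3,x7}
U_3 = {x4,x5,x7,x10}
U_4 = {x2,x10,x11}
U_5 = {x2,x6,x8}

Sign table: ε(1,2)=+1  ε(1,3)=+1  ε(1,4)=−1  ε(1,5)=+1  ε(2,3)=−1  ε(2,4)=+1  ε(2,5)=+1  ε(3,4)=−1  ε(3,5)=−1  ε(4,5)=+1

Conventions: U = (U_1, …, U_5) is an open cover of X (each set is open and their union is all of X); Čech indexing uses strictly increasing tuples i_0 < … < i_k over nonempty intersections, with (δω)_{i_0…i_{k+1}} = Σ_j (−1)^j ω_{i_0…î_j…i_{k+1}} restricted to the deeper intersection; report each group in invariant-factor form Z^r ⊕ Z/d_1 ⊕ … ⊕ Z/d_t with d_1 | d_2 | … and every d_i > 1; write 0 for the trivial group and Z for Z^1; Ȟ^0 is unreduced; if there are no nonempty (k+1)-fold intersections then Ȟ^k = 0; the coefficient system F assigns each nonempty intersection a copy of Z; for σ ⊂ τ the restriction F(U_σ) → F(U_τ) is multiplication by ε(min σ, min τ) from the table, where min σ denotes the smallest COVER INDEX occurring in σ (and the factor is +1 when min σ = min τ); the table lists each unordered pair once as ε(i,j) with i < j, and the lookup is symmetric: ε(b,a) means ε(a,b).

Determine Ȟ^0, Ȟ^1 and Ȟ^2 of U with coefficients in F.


cover nerve:
  U12={x3} U15={x8} U23={x7} U34={x10} U45={x2}
C dims 5,5; δ0: rk 4, SNF 1^4
Ȟ^0: (5−4)−0=1 ⇒ Z
Ȟ^1: (5−0)−4=1 ⇒ Z
Ȟ^2: (0−0)−0=0 ⇒ 0

Ȟ^0 = Z, Ȟ^1 = Z and Ȟ^2 = 0


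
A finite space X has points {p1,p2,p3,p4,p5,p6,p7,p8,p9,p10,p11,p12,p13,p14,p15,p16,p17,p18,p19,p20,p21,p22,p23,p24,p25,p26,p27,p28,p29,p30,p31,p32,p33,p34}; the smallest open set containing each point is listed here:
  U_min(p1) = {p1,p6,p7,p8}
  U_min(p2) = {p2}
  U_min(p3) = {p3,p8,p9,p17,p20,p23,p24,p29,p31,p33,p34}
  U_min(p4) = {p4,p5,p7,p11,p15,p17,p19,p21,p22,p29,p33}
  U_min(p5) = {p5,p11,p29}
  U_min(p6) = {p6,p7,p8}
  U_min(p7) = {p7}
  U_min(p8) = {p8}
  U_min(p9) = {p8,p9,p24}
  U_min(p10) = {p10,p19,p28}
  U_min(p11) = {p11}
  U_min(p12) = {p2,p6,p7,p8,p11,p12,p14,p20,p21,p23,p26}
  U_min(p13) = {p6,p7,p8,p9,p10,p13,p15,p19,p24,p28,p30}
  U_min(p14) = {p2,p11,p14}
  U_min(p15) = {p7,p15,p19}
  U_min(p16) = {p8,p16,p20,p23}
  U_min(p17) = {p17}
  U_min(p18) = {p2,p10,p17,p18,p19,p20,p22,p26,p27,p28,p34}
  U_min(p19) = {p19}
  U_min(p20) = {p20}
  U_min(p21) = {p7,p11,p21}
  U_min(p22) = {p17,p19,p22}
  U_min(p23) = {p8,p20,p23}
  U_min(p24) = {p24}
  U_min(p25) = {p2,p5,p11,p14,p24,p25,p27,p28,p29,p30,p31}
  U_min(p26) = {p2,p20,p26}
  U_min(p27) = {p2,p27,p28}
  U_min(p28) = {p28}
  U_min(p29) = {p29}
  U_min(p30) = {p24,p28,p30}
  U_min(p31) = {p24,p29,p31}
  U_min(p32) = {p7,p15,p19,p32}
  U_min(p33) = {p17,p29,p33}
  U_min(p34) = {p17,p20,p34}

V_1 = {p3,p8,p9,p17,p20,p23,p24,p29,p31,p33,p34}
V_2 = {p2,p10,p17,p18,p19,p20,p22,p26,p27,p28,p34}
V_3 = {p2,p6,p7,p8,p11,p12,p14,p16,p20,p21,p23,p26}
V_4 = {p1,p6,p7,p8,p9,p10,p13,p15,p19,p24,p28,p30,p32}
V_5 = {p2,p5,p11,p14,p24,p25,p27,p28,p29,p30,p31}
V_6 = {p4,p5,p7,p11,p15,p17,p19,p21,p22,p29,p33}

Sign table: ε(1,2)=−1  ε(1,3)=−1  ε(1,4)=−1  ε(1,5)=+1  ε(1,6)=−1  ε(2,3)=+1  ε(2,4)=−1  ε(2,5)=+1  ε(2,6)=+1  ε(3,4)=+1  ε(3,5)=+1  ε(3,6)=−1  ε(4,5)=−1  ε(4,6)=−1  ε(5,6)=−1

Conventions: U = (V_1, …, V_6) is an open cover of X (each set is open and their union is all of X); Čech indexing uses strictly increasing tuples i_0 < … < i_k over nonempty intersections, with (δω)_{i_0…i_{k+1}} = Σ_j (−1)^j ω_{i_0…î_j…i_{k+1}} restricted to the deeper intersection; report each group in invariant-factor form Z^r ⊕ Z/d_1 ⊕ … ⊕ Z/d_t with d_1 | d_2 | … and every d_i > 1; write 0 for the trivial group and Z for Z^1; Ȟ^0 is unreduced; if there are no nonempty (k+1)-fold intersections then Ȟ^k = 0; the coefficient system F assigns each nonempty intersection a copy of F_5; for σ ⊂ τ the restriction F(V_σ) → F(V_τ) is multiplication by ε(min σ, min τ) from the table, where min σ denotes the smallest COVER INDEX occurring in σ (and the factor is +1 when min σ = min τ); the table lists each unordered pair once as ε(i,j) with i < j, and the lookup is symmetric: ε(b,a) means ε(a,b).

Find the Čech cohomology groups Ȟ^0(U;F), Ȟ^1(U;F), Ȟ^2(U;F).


nonempty intersections:
  V12={p17,p20,p34} V13={p8,p20,p23} V14={p8,p9,p24} V15={p24,p29,p31} V16={p17,p29,p33} V23={p2,p20,p26} V24={p10,p19,p28} V25={p2,p27,p28} V26={p17,p19,p22} V34={p6,p7,p8} V35={p2,p11,p14} V36={p7,p11,p21} V45={p24,p28,p30} V46={p7,p15,p19} V56={p5,p11,p29}
  V123={p20} V126={p17} V134={p8} V145={p24} V156={p29} V235={p2} V245={p28} V246={p19} V346={p7} V356={p11}
C dims 6,15,10; δ0: rk_F5 6; δ1: rk_F5 9
Ȟ^0: (6−6)−0=0 ⇒ 0
Ȟ^1: (15−9)−6=0 ⇒ 0
Ȟ^2: (10−0)−9=1 ⇒ Z/5

Ȟ^0 = 0, Ȟ^1 = 0, Ȟ^2 = Z/5


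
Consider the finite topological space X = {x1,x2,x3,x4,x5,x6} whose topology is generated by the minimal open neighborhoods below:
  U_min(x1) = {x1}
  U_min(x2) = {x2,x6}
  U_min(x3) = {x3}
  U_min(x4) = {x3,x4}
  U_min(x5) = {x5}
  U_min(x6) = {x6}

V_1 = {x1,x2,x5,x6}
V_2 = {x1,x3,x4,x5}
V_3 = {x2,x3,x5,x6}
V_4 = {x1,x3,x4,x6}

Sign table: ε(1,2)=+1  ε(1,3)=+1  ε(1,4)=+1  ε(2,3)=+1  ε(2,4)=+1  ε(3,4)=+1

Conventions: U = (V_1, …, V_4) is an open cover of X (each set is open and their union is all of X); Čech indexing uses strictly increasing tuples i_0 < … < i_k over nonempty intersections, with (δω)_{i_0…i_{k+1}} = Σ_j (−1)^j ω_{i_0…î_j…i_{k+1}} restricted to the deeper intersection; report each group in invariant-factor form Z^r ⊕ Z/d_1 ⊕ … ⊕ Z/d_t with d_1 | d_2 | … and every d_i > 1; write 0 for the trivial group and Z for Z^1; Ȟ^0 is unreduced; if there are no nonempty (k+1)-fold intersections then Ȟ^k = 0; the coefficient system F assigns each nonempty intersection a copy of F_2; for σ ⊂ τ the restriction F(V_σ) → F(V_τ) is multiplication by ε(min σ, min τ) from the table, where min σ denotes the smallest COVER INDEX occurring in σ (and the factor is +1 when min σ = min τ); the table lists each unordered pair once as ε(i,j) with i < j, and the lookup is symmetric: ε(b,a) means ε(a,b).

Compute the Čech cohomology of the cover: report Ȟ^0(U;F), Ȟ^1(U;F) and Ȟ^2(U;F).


Ȟ^0 ≅ Z/2; Ȟ^1 ≅ 0; Ȟ^2 ≅ Z/2

nerve of the cover:
  V12={x1,x5} V13={x2,x5,x6} V14={x1,x6} V23={x3,x5} V24={x1,x3,x4} V34={x3,x6}
  V123={x5} V124={x1} V134={x6} V234={x3}
C dims 4,6,4; δ0: rk_F2 3; δ1: rk_F2 3
Ȟ^0 = (4 − 3) − 0 = 1, so Ȟ^0 ≅ Z/2
Ȟ^1 = (6 − 3) − 3 = 0, so Ȟ^1 ≅ 0
Ȟ^2 = (4 − 0) − 3 = 1, so Ȟ^2 ≅ Z/2


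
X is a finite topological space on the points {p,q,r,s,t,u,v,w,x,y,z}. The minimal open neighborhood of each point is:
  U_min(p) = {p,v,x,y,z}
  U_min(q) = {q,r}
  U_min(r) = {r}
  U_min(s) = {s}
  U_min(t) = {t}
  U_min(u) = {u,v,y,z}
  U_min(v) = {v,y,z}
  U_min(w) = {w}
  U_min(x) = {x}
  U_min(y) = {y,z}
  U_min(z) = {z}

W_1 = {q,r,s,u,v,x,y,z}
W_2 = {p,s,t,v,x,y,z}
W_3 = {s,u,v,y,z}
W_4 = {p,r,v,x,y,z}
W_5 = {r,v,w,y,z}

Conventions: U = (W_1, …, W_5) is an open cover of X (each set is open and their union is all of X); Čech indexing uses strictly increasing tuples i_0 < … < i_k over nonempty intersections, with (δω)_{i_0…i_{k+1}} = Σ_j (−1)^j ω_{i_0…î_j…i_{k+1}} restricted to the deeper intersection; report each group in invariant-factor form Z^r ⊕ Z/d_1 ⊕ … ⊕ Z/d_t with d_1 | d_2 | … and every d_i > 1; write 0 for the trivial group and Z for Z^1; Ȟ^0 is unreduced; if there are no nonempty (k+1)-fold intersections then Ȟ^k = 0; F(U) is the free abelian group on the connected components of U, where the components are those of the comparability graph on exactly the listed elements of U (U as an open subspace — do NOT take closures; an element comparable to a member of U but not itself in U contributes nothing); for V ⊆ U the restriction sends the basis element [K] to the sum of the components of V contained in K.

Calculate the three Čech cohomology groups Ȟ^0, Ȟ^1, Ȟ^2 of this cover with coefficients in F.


nonempty overlaps:
  W12={s,v,x,y,z} W13={s,u,v,y,z} W14={r,v,x,y,z} W15={r,v,y,z} W23={s,v,y,z} W24={p,v,x,y,z} W25={v,y,z} W34={v,y,z} W35={v,y,z} W45={r,v,y,z}
  W123={s,v,y,z} W124={v,x,y,z} W125={v,y,z} W134={v,y,z} W135={v,y,z} W145={r,v,y,z} W234={v,y,z} W235={v,y,z} W245={v,y,z} W345={v,y,z}
  W1234={v,y,z} W1235={v,y,z} W1245={v,y,z} W1345={v,y,z} W2345={v,y,z}
  W12345={v,y,z}
components per intersection:
  W1: {q,r} {s} {u,v,y,z} {x}
  W2: {p,v,x,y,z} {s} {t}
  W3: {s} {u,v,y,z}
  W4: {p,v,x,y,z} {r}
  W5: {r} {v,y,z} {w}
  W12: {s} {v,y,z} {x}
  W13: {s} {u,v,y,z}
  W14: {r} {v,y,z} {x}
  W15: {r} {v,y,z}
  W23: {s} {v,y,z}
  W24: {p,v,x,y,z}
  W25: {v,y,z}
  W34: {v,y,z}
  W35: {v,y,z}
  W45: {r} {v,y,z}
  W123: {s} {v,y,z}
  W124: {v,y,z} {x}
  W125: {v,y,z}
  W134: {v,y,z}
  W135: {v,y,z}
  W145: {r} {v,y,z}
  W234: {v,y,z}
  W235: {v,y,z}
  W245: {v,y,z}
  W345: {v,y,z}
  W1234: {v,y,z}
  W1235: {v,y,z}
  W1245: {v,y,z}
  W1345: {v,y,z}
  W2345: {v,y,z}
  W12345: {v,y,z}
C dims 14,18,13,5; δ0: rk 9, SNF 1^9; δ1: rk 9, SNF 1^9; δ2: rk 4, SNF 1^4
degree 0: 14−9−0 = 5 → Ȟ^0 ≅ Z^5
degree 1: 18−9−9 = 0 → Ȟ^1 ≅ 0
degree 2: 13−4−9 = 0 → Ȟ^2 ≅ 0

Ȟ^0(U;F) ≅ Z^5; Ȟ^1(U;F) ≅ 0; Ȟ^2(U;F) ≅ 0


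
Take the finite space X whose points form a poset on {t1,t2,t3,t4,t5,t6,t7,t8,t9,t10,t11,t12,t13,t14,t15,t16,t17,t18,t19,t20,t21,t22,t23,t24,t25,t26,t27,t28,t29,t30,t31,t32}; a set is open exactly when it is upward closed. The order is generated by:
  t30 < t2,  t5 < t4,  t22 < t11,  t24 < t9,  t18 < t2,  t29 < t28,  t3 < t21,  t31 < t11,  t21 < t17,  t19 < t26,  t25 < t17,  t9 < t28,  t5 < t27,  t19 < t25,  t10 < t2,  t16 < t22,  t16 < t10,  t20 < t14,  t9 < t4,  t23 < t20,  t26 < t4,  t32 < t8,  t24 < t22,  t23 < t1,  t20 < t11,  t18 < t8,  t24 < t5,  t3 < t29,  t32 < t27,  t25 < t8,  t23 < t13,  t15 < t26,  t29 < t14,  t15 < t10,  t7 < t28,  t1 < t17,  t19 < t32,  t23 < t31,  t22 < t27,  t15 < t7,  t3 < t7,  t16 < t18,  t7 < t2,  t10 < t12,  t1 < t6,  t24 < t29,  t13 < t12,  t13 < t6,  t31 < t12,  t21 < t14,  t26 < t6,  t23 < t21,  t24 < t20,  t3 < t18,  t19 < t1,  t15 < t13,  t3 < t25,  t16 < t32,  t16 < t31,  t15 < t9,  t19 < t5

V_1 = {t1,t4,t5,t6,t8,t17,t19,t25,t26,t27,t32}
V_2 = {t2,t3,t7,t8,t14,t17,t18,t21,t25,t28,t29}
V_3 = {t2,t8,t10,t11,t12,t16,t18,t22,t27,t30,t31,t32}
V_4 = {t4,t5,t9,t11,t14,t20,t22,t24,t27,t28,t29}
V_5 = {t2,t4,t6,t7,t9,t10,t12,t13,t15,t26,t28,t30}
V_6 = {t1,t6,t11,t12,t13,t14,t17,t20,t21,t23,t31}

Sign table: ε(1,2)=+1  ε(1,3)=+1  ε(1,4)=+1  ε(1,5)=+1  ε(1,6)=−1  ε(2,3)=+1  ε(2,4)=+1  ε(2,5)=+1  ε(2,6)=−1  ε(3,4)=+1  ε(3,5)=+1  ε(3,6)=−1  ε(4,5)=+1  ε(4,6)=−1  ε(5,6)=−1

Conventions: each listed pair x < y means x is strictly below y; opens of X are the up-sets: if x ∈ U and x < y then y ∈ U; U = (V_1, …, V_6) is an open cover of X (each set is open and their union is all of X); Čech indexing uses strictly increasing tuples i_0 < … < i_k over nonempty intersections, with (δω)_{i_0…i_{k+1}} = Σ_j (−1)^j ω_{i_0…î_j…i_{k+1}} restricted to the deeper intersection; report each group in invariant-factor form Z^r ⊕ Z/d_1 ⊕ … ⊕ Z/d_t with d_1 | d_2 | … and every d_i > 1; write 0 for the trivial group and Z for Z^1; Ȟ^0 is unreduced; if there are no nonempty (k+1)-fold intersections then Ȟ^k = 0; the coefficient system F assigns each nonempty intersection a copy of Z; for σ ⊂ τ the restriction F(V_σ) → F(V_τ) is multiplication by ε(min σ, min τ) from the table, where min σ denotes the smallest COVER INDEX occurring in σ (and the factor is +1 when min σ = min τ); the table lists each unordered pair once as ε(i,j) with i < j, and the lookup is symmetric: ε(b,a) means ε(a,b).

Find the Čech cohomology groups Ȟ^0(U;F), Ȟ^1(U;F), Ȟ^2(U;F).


Ȟ^0 ≅ Z, Ȟ^1 ≅ 0 and Ȟ^2 ≅ Z/2

intersection data:
  V12={t8,t17,t25} V13={t8,t27,t32} V14={t4,t5,t27} V15={t4,t6,t26} V16={t1,t6,t17} V23={t2,t8,t18} V24={t14,t28,t29} V25={t2,t7,t28} V26={t14,t17,t21} V34={t11,t22,t27} V35={t2,t10,t12,t30} V36={t11,t12,t31} V45={t4,t9,t28} V46={t11,t14,t20} V56={t6,t12,t13}
  V123={t8} V126={t17} V134={t27} V145={t4} V156={t6} V235={t2} V245={t28} V246={t14} V346={t11} V356={t12}
C dims 6,15,10; δ0: rk 5, SNF 1^5; δ1: rk 10, SNF 1^9·2
Ȟ^0 = (6 − 5) − 0 = 1, so Ȟ^0 ≅ Z
Ȟ^1 = (15 − 10) − 5 = 0, so Ȟ^1 ≅ 0
Ȟ^2 = (10 − 0) − 10 = 0 plus torsion [2], so Ȟ^2 ≅ Z/2


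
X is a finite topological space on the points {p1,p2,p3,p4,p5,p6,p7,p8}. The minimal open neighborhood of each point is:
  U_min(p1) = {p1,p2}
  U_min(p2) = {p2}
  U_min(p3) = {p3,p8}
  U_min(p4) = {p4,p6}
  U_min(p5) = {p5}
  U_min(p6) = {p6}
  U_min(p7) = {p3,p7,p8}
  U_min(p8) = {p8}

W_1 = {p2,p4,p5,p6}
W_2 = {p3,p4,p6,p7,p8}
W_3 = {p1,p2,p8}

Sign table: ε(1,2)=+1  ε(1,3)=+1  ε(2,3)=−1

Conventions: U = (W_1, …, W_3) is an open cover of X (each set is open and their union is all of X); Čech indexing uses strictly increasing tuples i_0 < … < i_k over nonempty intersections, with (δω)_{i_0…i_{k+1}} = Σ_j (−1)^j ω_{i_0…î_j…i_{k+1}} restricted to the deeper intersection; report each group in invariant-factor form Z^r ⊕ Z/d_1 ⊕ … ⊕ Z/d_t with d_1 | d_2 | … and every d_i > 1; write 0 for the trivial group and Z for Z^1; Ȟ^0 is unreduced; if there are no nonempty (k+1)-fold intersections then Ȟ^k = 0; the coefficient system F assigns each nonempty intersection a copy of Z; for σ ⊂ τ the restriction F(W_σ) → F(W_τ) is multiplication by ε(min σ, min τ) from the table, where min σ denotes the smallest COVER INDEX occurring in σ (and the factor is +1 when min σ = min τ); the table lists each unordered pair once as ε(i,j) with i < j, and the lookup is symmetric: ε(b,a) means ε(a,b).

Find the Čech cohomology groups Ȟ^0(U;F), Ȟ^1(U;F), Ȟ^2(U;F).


intersection data:
  W12={p4,p6} W13={p2} W23={p8}
C dims 3,3; δ0: rk 3, SNF 1^2·2
Ȟ^0 = (3 − 3) − 0 = 0, so Ȟ^0 ≅ 0
Ȟ^1 = (3 − 0) − 3 = 0 plus torsion [2], so Ȟ^1 ≅ Z/2
Ȟ^2 = (0 − 0) − 0 = 0, so Ȟ^2 ≅ 0

Ȟ^0 ≅ 0, Ȟ^1 ≅ Z/2 and Ȟ^2 ≅ 0


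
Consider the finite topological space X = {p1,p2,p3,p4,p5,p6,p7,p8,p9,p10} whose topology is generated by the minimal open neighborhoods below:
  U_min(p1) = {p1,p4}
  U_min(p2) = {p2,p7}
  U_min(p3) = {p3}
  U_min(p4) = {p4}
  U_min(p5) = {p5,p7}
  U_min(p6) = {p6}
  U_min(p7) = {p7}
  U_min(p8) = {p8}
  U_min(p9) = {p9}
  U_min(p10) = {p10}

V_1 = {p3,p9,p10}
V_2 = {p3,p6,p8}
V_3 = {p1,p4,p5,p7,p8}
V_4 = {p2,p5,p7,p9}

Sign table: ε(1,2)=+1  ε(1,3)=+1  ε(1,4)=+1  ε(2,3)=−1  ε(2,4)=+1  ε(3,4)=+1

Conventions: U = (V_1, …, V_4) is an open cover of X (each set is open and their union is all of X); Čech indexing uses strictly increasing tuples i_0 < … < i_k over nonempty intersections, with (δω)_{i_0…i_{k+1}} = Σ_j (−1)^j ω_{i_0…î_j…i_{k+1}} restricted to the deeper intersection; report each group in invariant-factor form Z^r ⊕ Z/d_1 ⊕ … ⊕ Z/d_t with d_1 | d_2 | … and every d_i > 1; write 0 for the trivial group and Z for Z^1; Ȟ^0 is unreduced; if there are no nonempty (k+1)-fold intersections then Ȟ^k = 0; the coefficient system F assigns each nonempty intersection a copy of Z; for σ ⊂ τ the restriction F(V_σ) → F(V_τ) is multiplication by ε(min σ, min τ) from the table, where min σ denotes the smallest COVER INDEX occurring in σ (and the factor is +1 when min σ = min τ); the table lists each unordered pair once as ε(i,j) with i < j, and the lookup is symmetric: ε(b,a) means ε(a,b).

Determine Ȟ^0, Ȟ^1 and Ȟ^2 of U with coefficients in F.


nerve of the cover:
  V12={p3} V14={p9} V23={p8} V34={p5,p7}
C dims 4,4; δ0: rk 4, SNF 1^3·2
Ȟ^0 = (4 − 4) − 0 = 0, so Ȟ^0 ≅ 0
Ȟ^1 = (4 − 0) − 4 = 0 plus torsion [2], so Ȟ^1 ≅ Z/2
Ȟ^2 = (0 − 0) − 0 = 0, so Ȟ^2 ≅ 0

Ȟ^0(U;F) ≅ 0; Ȟ^1(U;F) ≅ Z/2; Ȟ^2(U;F) ≅ 0


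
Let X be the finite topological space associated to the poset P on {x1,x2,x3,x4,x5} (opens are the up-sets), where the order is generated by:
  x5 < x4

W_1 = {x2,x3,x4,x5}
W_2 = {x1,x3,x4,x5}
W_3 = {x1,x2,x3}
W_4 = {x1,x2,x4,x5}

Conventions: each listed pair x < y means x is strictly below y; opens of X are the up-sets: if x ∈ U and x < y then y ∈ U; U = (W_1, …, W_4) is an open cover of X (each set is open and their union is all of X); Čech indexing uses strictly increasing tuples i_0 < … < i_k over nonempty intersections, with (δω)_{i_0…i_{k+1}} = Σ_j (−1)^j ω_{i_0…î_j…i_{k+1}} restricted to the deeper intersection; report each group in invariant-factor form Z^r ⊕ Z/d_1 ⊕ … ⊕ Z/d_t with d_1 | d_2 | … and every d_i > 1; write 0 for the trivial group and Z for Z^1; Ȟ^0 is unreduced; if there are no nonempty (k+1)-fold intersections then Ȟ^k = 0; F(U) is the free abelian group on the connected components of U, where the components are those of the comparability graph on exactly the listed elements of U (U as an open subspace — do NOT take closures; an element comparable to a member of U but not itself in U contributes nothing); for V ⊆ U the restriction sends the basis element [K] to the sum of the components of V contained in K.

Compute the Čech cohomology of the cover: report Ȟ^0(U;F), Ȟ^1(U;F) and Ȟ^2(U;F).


cover nerve:
  W12={x3,x4,x5} W13={x2,x3} W14={x2,x4,x5} W23={x1,x3} W24={x1,x4,x5} W34={x1,x2}
  W123={x3} W124={x4,x5} W134={x2} W234={x1}
components per intersection:
  W1: {x2} {x3} {x4,x5}
  W2: {x1} {x3} {x4,x5}
  W3: {x1} {x2} {x3}
  W4: {x1} {x2} {x4,x5}
  W12: {x3} {x4,x5}
  W13: {x2} {x3}
  W14: {x2} {x4,x5}
  W23: {x1} {x3}
  W24: {x1} {x4,x5}
  W34: {x1} {x2}
  W123: {x3}
  W124: {x4,x5}
  W134: {x2}
  W234: {x1}
C dims 12,12,4; δ0: rk 8, SNF 1^8; δ1: rk 4, SNF 1^4
Ȟ^0: (12−8)−0=4 ⇒ Z^4
Ȟ^1: (12−4)−8=0 ⇒ 0
Ȟ^2: (4−0)−4=0 ⇒ 0

Ȟ^0(U;F) ≅ Z^4, Ȟ^1(U;F) ≅ 0 and Ȟ^2(U;F) ≅ 0


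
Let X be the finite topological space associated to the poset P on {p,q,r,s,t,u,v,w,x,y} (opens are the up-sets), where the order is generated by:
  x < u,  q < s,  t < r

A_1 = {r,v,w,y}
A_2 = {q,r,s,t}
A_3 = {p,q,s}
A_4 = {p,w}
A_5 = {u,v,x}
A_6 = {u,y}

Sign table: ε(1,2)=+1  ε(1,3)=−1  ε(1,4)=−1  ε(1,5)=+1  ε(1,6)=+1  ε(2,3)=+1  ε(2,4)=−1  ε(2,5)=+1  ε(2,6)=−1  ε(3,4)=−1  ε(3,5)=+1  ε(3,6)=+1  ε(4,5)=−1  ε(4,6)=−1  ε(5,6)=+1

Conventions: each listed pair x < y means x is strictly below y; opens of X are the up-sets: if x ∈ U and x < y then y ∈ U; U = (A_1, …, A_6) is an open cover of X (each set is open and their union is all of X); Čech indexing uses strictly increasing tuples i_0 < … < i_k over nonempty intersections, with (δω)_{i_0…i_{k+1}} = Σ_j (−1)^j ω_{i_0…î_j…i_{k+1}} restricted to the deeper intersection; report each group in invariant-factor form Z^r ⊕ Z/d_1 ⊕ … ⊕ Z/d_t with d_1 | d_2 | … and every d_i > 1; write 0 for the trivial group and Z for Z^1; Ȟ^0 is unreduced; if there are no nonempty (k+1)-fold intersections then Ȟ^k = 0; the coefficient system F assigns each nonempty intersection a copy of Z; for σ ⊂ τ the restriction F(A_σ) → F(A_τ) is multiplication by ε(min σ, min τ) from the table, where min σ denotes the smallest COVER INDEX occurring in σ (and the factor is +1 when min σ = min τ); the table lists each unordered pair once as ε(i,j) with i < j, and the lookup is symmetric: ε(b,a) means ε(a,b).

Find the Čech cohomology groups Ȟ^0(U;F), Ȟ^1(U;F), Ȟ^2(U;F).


intersection data:
  A12={r} A14={w} A15={v} A16={y} A23={q,s} A34={p} A56={u}
C dims 6,7; δ0: rk 5, SNF 1^5
Ȟ^0 = (6 − 5) − 0 = 1, so Ȟ^0 ≅ Z
Ȟ^1 = (7 − 0) − 5 = 2, so Ȟ^1 ≅ Z^2
Ȟ^2 = (0 − 0) − 0 = 0, so Ȟ^2 ≅ 0

Ȟ^0 ≅ Z; Ȟ^1 ≅ Z^2; Ȟ^2 ≅ 0


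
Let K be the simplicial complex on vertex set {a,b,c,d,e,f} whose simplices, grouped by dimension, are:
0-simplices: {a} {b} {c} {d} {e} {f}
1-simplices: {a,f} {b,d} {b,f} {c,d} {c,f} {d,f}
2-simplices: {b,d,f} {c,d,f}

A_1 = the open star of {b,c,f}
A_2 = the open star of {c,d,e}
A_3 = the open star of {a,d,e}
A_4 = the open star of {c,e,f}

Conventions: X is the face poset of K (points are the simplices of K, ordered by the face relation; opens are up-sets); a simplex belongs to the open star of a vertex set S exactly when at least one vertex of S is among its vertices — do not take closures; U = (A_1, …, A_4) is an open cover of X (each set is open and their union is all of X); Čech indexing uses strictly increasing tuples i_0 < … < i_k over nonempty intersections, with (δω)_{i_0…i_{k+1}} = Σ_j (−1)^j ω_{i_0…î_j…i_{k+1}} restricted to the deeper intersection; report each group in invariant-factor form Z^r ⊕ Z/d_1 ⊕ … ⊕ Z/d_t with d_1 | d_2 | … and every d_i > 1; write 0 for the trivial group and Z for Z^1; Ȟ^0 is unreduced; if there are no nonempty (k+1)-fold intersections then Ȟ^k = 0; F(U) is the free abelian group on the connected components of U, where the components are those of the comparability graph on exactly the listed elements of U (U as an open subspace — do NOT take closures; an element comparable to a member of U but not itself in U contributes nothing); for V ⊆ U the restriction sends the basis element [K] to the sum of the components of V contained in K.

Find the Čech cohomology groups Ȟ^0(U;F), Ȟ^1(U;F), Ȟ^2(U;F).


Ȟ^0 ≅ Z^2,  Ȟ^1 ≅ 0,  Ȟ^2 ≅ 0

nonempty overlaps:
  A1={{b},{c},{f},{a,f},{b,d},{b,f},{c,d},{c,f},{d,f},{b,d,f},{c,d,f}} A2={{c},{d},{e},{b,d},{c,d},{c,f},{d,f},{b,d,f},{c,d,f}} A3={{a},{d},{e},{a,f},{b,d},{c,d},{d,f},{b,d,f},{c,d,f}} A4={{c},{e},{f},{a,f},{b,f},{c,d},{c,f},{d,f},{b,d,f},{c,d,f}}
  A12={{c},{b,d},{c,d},{c,f},{d,f},{b,d,f},{c,d,f}} A13={{a,f},{b,d},{c,d},{d,f},{b,d,f},{c,d,f}} A14={{c},{f},{a,f},{b,f},{c,d},{c,f},{d,f},{b,d,f},{c,d,f}} A23={{d},{e},{b,d},{c,d},{d,f},{b,d,f},{c,d,f}} A24={{c},{e},{c,d},{c,f},{d,f},{b,d,f},{c,d,f}} A34={{e},{a,f},{c,d},{d,f},{b,d,f},{c,d,f}}
  A123={{b,d},{c,d},{d,f},{b,d,f},{c,d,f}} A124={{c},{c,d},{c,f},{d,f},{b,d,f},{c,d,f}} A134={{a,f},{c,d},{d,f},{b,d,f},{c,d,f}} A234={{e},{c,d},{d,f},{b,d,f},{c,d,f}}
  A1234={{c,d},{d,f},{b,d,f},{c,d,f}}
components per intersection:
  A1: {{b},{c},{f},{a,f},{b,d},{b,f},{c,d},{c,f},{d,f},{b,d,f},{c,d,f}}
  A2: {{c},{d},{b,d},{c,d},{c,f},{d,f},{b,d,f},{c,d,f}} {{e}}
  A3: {{a},{a,f}} {{d},{b,d},{c,d},{d,f},{b,d,f},{c,d,f}} {{e}}
  A4: {{c},{f},{a,f},{b,f},{c,d},{c,f},{d,f},{b,d,f},{c,d,f}} {{e}}
  A12: {{c},{b,d},{c,d},{c,f},{d,f},{b,d,f},{c,d,f}}
  A13: {{a,f}} {{b,d},{c,d},{d,f},{b,d,f},{c,d,f}}
  A14: {{c},{f},{a,f},{b,f},{c,d},{c,f},{d,f},{b,d,f},{c,d,f}}
  A23: {{d},{b,d},{c,d},{d,f},{b,d,f},{c,d,f}} {{e}}
  A24: {{c},{c,d},{c,f},{d,f},{b,d,f},{c,d,f}} {{e}}
  A34: {{e}} {{a,f}} {{c,d},{d,f},{b,d,f},{c,d,f}}
  A123: {{b,d},{c,d},{d,f},{b,d,f},{c,d,f}}
  A124: {{c},{c,d},{c,f},{d,f},{b,d,f},{c,d,f}}
  A134: {{a,f}} {{c,d},{d,f},{b,d,f},{c,d,f}}
  A234: {{e}} {{c,d},{d,f},{b,d,f},{c,d,f}}
  A1234: {{c,d},{d,f},{b,d,f},{c,d,f}}
C dims 8,11,6,1; δ0: rk 6, SNF 1^6; δ1: rk 5, SNF 1^5; δ2: rk 1, SNF 1^1
degree 0: 8−6−0 = 2 → Ȟ^0 ≅ Z^2
degree 1: 11−5−6 = 0 → Ȟ^1 ≅ 0
degree 2: 6−1−5 = 0 → Ȟ^2 ≅ 0


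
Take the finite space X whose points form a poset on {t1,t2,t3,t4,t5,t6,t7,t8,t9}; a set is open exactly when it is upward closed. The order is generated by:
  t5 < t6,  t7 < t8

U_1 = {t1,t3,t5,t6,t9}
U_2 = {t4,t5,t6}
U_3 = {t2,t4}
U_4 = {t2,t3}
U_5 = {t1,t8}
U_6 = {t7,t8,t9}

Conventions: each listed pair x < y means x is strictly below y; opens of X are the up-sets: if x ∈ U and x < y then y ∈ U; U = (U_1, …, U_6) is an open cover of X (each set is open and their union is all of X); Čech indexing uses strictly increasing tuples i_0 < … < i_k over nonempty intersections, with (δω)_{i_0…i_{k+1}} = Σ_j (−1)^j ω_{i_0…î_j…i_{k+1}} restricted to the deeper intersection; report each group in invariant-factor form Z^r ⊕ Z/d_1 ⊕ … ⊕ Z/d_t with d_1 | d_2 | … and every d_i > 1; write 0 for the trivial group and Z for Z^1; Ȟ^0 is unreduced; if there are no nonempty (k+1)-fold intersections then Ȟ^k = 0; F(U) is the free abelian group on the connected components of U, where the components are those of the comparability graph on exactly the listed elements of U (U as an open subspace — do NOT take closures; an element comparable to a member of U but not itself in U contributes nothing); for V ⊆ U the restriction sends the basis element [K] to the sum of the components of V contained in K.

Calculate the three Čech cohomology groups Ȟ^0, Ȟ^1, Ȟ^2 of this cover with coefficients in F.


nerve simplices:
  U12={t5,t6} U14={t3} U15={t1} U16={t9} U23={t4} U34={t2} U56={t8}
components per intersection:
  U1: {t1} {t3} {t5,t6} {t9}
  U2: {t4} {t5,t6}
  U3: {t2} {t4}
  U4: {t2} {t3}
  U5: {t1} {t8}
  U6: {t7,t8} {t9}
  U12: {t5,t6}
  U14: {t3}
  U15: {t1}
  U16: {t9}
  U23: {t4}
  U34: {t2}
  U56: {t8}
C dims 14,7; δ0: rk 7, SNF 1^7
degree 0: 14−7−0 = 7 → Ȟ^0 ≅ Z^7
degree 1: 7−0−7 = 0 → Ȟ^1 ≅ 0
degree 2: 0−0−0 = 0 → Ȟ^2 ≅ 0

Ȟ^0 = Z^7, Ȟ^1 = 0 and Ȟ^2 = 0


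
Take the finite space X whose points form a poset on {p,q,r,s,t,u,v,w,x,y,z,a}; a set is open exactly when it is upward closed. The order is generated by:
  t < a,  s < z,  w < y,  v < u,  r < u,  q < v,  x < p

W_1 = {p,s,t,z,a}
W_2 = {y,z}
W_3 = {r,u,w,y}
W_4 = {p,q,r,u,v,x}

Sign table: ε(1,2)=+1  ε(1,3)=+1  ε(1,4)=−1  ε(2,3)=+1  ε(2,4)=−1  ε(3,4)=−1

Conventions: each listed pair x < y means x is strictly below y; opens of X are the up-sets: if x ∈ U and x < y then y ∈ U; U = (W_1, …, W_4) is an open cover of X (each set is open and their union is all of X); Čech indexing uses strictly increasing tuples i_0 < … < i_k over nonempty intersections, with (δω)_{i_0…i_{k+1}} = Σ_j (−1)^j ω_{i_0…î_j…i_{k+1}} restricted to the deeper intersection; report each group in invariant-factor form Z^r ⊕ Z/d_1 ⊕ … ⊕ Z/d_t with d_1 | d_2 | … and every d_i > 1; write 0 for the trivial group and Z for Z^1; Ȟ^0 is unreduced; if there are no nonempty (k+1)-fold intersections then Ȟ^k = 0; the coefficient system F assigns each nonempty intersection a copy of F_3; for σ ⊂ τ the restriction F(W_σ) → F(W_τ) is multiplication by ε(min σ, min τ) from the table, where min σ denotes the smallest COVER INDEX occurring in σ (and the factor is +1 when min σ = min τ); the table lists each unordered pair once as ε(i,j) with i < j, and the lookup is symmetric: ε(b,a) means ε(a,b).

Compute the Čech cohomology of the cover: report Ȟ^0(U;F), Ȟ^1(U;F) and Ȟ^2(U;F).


Ȟ^0 = Z/3, Ȟ^1 = Z/3, Ȟ^2 = 0

cover nerve:
  W12={z} W14={p} W23={y} W34={r,u}
C dims 4,4; δ0: rk_F3 3
Ȟ^0: (4−3)−0=1 ⇒ Z/3
Ȟ^1: (4−0)−3=1 ⇒ Z/3
Ȟ^2: (0−0)−0=0 ⇒ 0


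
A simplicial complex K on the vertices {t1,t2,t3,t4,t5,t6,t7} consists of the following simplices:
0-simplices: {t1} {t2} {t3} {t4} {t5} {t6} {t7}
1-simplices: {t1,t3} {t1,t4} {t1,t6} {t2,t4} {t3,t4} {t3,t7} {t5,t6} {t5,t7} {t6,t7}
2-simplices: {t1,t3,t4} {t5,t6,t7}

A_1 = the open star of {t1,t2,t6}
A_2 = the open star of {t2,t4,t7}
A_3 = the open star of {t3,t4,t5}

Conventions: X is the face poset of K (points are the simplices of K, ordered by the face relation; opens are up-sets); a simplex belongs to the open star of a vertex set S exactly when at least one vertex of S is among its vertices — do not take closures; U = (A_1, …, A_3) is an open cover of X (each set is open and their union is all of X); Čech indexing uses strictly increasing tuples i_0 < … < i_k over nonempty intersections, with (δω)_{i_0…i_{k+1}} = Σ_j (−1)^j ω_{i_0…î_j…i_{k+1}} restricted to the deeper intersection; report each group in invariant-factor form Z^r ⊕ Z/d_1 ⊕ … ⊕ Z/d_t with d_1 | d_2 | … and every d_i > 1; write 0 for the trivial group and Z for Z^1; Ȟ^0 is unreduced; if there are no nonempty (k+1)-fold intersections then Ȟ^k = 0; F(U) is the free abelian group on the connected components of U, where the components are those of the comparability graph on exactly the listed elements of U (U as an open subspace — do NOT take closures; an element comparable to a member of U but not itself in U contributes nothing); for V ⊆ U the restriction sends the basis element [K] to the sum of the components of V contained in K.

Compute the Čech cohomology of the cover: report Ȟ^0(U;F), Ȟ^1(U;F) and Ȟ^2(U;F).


cover nerve:
  A1={{t1},{t2},{t6},{t1,t3},{t1,t4},{t1,t6},{t2,t4},{t5,t6},{t6,t7},{t1,t3,t4},{t5,t6,t7}} A2={{t2},{t4},{t7},{t1,t4},{t2,t4},{t3,t4},{t3,t7},{t5,t7},{t6,t7},{t1,t3,t4},{t5,t6,t7}} A3={{t3},{t4},{t5},{t1,t3},{t1,t4},{t2,t4},{t3,t4},{t3,t7},{t5,t6},{t5,t7},{t1,t3,t4},{t5,t6,t7}}
  A12={{t2},{t1,t4},{t2,t4},{t6,t7},{t1,t3,t4},{t5,t6,t7}} A13={{t1,t3},{t1,t4},{t2,t4},{t5,t6},{t1,t3,t4},{t5,t6,t7}} A23={{t4},{t1,t4},{t2,t4},{t3,t4},{t3,t7},{t5,t7},{t1,t3,t4},{t5,t6,t7}}
  A123={{t1,t4},{t2,t4},{t1,t3,t4},{t5,t6,t7}}
components per intersection:
  A1: {{t1},{t6},{t1,t3},{t1,t4},{t1,t6},{t5,t6},{t6,t7},{t1,t3,t4},{t5,t6,t7}} {{t2},{t2,t4}}
  A2: {{t2},{t4},{t1,t4},{t2,t4},{t3,t4},{t1,t3,t4}} {{t7},{t3,t7},{t5,t7},{t6,t7},{t5,t6,t7}}
  A3: {{t3},{t4},{t1,t3},{t1,t4},{t2,t4},{t3,t4},{t3,t7},{t1,t3,t4}} {{t5},{t5,t6},{t5,t7},{t5,t6,t7}}
  A12: {{t2},{t2,t4}} {{t1,t4},{t1,t3,t4}} {{t6,t7},{t5,t6,t7}}
  A13: {{t1,t3},{t1,t4},{t1,t3,t4}} {{t2,t4}} {{t5,t6},{t5,t6,t7}}
  A23: {{t4},{t1,t4},{t2,t4},{t3,t4},{t1,t3,t4}} {{t3,t7}} {{t5,t7},{t5,t6,t7}}
  A123: {{t1,t4},{t1,t3,t4}} {{t2,t4}} {{t5,t6,t7}}
C dims 6,9,3; δ0: rk 5, SNF 1^5; δ1: rk 3, SNF 1^3
Ȟ^0: (6−5)−0=1 ⇒ Z
Ȟ^1: (9−3)−5=1 ⇒ Z
Ȟ^2: (3−0)−3=0 ⇒ 0

Ȟ^0(U;F) ≅ Z,  Ȟ^1(U;F) ≅ Z,  Ȟ^2(U;F) ≅ 0


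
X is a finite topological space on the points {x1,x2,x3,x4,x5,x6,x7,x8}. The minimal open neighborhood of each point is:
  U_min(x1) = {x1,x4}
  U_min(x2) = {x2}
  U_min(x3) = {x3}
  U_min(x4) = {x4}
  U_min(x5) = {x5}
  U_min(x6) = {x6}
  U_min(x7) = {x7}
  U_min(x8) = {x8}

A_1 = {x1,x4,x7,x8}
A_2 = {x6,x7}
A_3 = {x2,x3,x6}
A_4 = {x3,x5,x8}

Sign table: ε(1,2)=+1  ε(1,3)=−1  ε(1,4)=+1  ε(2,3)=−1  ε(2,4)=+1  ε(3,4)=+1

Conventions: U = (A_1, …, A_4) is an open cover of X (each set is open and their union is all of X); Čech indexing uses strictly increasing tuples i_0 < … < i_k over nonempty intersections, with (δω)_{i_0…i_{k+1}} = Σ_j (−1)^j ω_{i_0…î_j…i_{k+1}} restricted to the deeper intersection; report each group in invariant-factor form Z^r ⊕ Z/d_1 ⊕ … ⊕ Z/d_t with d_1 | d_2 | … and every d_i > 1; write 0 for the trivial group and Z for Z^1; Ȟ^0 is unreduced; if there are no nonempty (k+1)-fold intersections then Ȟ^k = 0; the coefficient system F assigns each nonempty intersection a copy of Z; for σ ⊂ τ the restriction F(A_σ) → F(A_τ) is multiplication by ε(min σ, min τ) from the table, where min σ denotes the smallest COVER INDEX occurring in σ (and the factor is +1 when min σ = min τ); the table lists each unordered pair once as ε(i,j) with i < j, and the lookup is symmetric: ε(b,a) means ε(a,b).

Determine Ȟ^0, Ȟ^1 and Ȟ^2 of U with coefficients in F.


Ȟ^0 = 0, Ȟ^1 = Z/2 and Ȟ^2 = 0

cover nerve:
  A12={x7} A14={x8} A23={x6} A34={x3}
C dims 4,4; δ0: rk 4, SNF 1^3·2
Ȟ^0: (4−4)−0=0 ⇒ 0
Ȟ^1: (4−0)−4=0 plus torsion [2] ⇒ Z/2
Ȟ^2: (0−0)−0=0 ⇒ 0


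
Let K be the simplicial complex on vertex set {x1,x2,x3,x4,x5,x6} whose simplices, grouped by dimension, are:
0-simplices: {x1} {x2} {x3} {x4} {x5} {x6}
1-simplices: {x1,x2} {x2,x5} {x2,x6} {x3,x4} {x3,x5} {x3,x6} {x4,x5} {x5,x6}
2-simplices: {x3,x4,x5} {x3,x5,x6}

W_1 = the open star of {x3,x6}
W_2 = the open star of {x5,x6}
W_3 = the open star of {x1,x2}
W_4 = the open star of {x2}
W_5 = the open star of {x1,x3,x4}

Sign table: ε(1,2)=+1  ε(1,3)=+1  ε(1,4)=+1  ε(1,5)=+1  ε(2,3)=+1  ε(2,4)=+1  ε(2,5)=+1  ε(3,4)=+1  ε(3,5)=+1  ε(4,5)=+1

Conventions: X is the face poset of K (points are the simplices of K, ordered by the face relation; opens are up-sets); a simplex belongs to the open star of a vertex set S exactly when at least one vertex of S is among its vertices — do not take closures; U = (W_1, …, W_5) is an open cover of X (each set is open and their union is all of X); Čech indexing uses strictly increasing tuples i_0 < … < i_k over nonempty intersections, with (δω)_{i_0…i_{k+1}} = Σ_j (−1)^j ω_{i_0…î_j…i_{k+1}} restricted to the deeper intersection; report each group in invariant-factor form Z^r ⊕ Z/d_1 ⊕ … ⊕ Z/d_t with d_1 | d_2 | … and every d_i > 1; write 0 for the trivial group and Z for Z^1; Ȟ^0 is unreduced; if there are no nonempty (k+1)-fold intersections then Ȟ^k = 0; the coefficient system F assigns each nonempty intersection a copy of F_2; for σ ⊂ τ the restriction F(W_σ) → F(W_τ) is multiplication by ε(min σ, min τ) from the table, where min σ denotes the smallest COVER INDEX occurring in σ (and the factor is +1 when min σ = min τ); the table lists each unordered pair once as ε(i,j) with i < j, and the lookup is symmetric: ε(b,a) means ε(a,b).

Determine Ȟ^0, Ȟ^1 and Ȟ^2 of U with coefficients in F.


nerve of the cover:
  W1={{x3},{x6},{x2,x6},{x3,x4},{x3,x5},{x3,x6},{x5,x6},{x3,x4,x5},{x3,x5,x6}} W2={{x5},{x6},{x2,x5},{x2,x6},{x3,x5},{x3,x6},{x4,x5},{x5,x6},{x3,x4,x5},{x3,x5,x6}} W3={{x1},{x2},{x1,x2},{x2,x5},{x2,x6}} W4={{x2},{x1,x2},{x2,x5},{x2,x6}} W5={{x1},{x3},{x4},{x1,x2},{x3,x4},{x3,x5},{x3,x6},{x4,x5},{x3,x4,x5},{x3,x5,x6}}
  W12={{x6},{x2,x6},{x3,x5},{x3,x6},{x5,x6},{x3,x4,x5},{x3,x5,x6}} W13={{x2,x6}} W14={{x2,x6}} W15={{x3},{x3,x4},{x3,x5},{x3,x6},{x3,x4,x5},{x3,x5,x6}} W23={{x2,x5},{x2,x6}} W24={{x2,x5},{x2,x6}} W25={{x3,x5},{x3,x6},{x4,x5},{x3,x4,x5},{x3,x5,x6}} W34={{x2},{x1,x2},{x2,x5},{x2,x6}} W35={{x1},{x1,x2}} W45={{x1,x2}}
  W123={{x2,x6}} W124={{x2,x6}} W125={{x3,x5},{x3,x6},{x3,x4,x5},{x3,x5,x6}} W134={{x2,x6}} W234={{x2,x5},{x2,x6}} W345={{x1,x2}}
  W1234={{x2,x6}}
C dims 5,10,6,1; δ0: rk_F2 4; δ1: rk_F2 5; δ2: rk_F2 1
Ȟ^0 = (5 − 4) − 0 = 1, so Ȟ^0 ≅ Z/2
Ȟ^1 = (10 − 5) − 4 = 1, so Ȟ^1 ≅ Z/2
Ȟ^2 = (6 − 1) − 5 = 0, so Ȟ^2 ≅ 0

Ȟ^0 ≅ Z/2,  Ȟ^1 ≅ Z/2,  Ȟ^2 ≅ 0


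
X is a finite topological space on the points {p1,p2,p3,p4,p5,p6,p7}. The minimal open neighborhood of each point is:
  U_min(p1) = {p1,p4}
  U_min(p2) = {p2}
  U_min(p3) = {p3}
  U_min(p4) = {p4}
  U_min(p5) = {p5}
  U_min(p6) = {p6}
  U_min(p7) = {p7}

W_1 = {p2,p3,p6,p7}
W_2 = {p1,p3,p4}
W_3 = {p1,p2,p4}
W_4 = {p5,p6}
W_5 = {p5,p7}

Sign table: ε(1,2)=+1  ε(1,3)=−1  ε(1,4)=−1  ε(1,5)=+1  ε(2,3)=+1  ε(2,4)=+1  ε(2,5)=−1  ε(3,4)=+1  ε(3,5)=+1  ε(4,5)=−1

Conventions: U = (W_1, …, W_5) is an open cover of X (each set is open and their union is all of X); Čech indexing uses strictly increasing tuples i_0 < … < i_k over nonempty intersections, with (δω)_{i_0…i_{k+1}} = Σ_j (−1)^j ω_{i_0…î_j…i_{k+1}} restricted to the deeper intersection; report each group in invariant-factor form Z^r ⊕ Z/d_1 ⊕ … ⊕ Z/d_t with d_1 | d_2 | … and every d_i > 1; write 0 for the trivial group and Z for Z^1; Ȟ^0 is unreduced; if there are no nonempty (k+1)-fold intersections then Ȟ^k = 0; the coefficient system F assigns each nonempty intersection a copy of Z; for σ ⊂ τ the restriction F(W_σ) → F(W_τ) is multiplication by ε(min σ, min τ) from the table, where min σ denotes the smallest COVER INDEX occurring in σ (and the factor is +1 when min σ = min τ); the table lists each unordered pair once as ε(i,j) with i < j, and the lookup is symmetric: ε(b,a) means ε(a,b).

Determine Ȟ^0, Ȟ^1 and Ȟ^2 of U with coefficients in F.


nerve of the cover:
  W12={p3} W13={p2} W14={p6} W15={p7} W23={p1,p4} W45={p5}
C dims 5,6; δ0: rk 5, SNF 1^4·2
Ȟ^0 = (5 − 5) − 0 = 0, so Ȟ^0 ≅ 0
Ȟ^1 = (6 − 0) − 5 = 1 plus torsion [2], so Ȟ^1 ≅ Z ⊕ Z/2
Ȟ^2 = (0 − 0) − 0 = 0, so Ȟ^2 ≅ 0

Ȟ^0(U;F) ≅ 0,  Ȟ^1(U;F) ≅ Z ⊕ Z/2,  Ȟ^2(U;F) ≅ 0
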